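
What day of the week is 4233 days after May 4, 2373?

Wednesday

First find the weekday of May 4, 2373. Doomsday rule: the anchor day for the 2300s is Wednesday. For year 73: 73÷12 = 6 r 1, and 1÷4 = 0, so 6+1+0 = 7.
Wednesday + 7 ≡ Wednesday — that's 2373's doomsday.
In May the doomsday date is May 9.
May 4 is 5 days before May 9; 5 mod 7 = 5, so Wednesday − 5 = Friday.
4233 mod 7 = 5, so 4233 days after a Friday is Friday + 5 = Wednesday.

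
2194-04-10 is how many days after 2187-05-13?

May 13, 2187 → May 13, 2188: 366 days (Feb 29, 2188 is in that span).
May 13, 2188 → May 13, 2189: 365 days.
May 13, 2189 → May 13, 2190: 365 days.
May 13, 2190 → May 13, 2191: 365 days.
May 13, 2191 → May 13, 2192: 366 days (Feb 29, 2192 is in that span).
May 13, 2192 → May 13, 2193: 365 days.
May 13, 2193 → Jun 13, 2193: 31 days (May has 31).
Jun 13, 2193 → Jul 13, 2193: 30 days (June has 30).
Jul 13, 2193 → Aug 13, 2193: 31 days (July has 31).
Aug 13, 2193 → Sep 13, 2193: 31 days (August has 31).
Sep 13, 2193 → Oct 13, 2193: 30 days (September has 30).
Oct 13, 2193 → Nov 13, 2193: 31 days (October has 31).
Nov 13, 2193 → Dec 13, 2193: 30 days (November has 30).
Dec 13, 2193 → Jan 13, 2194: 31 days (December has 31).
Jan 13, 2194 → Feb 13, 2194: 31 days (January has 31).
Feb 13, 2194 → Mar 13, 2194: 28 days (February has 28).
Mar 13, 2194 → Apr 10, 2194: 28 days.
Total: 2524 days.

2524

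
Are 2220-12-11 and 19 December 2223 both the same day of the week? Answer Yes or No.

From Dec 11, 2220 to Dec 19, 2223 is 1103 days.
1103 mod 7 = 4, so they are different weekdays.
(Dec 11, 2220 is a Monday; Dec 19, 2223 is a Friday.)

No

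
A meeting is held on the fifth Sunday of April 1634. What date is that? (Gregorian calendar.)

April 30, 1634

April 1, 1634 is a Saturday.
The first Sunday is therefore April 2 (1 days later).
The fifth Sunday is 2 + 4×7 = April 30.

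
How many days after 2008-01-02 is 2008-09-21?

Jan 2, 2008 → Feb 2, 2008: 31 days (January has 31).
Feb 2, 2008 → Mar 2, 2008: 29 days (February has 29).
Mar 2, 2008 → Apr 2, 2008: 31 days (March has 31).
Apr 2, 2008 → May 2, 2008: 30 days (April has 30).
May 2, 2008 → Jun 2, 2008: 31 days (May has 31).
Jun 2, 2008 → Jul 2, 2008: 30 days (June has 30).
Jul 2, 2008 → Aug 2, 2008: 31 days (July has 31).
Aug 2, 2008 → Sep 2, 2008: 31 days (August has 31).
Sep 2, 2008 → Sep 21, 2008: 19 days.
Total: 263 days.

263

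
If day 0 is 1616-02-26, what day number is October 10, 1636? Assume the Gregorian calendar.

Feb 26, 1616 → Feb 26, 1617: 366 days (Feb 29, 1616 is in that span).
Feb 26, 1617 → Feb 26, 1618: 365 days.
Feb 26, 1618 → Feb 26, 1619: 365 days.
Feb 26, 1619 → Feb 26, 1620: 365 days.
Feb 26, 1620 → Feb 26, 1621: 366 days (Feb 29, 1620 is in that span).
Feb 26, 1621 → Feb 26, 1622: 365 days.
Feb 26, 1622 → Feb 26, 1623: 365 days.
Feb 26, 1623 → Feb 26, 1624: 365 days.
Feb 26, 1624 → Feb 26, 1625: 366 days (Feb 29, 1624 is in that span).
Feb 26, 1625 → Feb 26, 1626: 365 days.
Feb 26, 1626 → Feb 26, 1627: 365 days.
Feb 26, 1627 → Feb 26, 1628: 365 days.
Feb 26, 1628 → Feb 26, 1629: 366 days (Feb 29, 1628 is in that span).
Feb 26, 1629 → Feb 26, 1630: 365 days.
Feb 26, 1630 → Feb 26, 1631: 365 days.
Feb 26, 1631 → Feb 26, 1632: 365 days.
Feb 26, 1632 → Feb 26, 1633: 366 days (Feb 29, 1632 is in that span).
Feb 26, 1633 → Feb 26, 1634: 365 days.
Feb 26, 1634 → Feb 26, 1635: 365 days.
Feb 26, 1635 → Feb 26, 1636: 365 days.
Feb 26, 1636 → Mar 26, 1636: 29 days (February has 29).
Mar 26, 1636 → Apr 26, 1636: 31 days (March has 31).
Apr 26, 1636 → May 26, 1636: 30 days (April has 30).
May 26, 1636 → Jun 26, 1636: 31 days (May has 31).
Jun 26, 1636 → Jul 26, 1636: 30 days (June has 30).
Jul 26, 1636 → Aug 26, 1636: 31 days (July has 31).
Aug 26, 1636 → Sep 26, 1636: 31 days (August has 31).
Sep 26, 1636 → Oct 10, 1636: 14 days.
Total: 7532 days.

7532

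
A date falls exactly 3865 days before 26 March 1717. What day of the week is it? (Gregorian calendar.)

First find the weekday of Mar 26, 1717. Doomsday rule: the anchor day for the 1700s is Sunday. For year 17: 17÷12 = 1 r 5, and 5÷4 = 1, so 1+5+1 = 7.
Sunday + 7 ≡ Sunday — that's 1717's doomsday.
In March the doomsday date is Mar 14.
Mar 26 is 12 days after Mar 14; 12 mod 7 = 5, so Sunday + 5 = Friday.
3865 mod 7 = 1, so 3865 days before a Friday is Friday − 1 = Thursday.

Thursday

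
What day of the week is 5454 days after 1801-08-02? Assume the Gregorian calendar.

Monday

First find the weekday of Aug 2, 1801. Doomsday rule: the anchor day for the 1800s is Friday. For year 01: 1÷12 = 0 r 1, and 1÷4 = 0, so 0+1+0 = 1.
Friday + 1 ≡ Saturday — that's 1801's doomsday.
In August the doomsday date is Aug 8.
Aug 2 is 6 days before Aug 8; 6 mod 7 = 6, so Saturday − 6 = Sunday.
5454 mod 7 = 1, so 5454 days after a Sunday is Sunday + 1 = Monday.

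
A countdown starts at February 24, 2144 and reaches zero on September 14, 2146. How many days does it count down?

933

Feb 24, 2144 → Feb 24, 2145: 366 days (Feb 29, 2144 is in that span).
Feb 24, 2145 → Feb 24, 2146: 365 days.
Feb 24, 2146 → Mar 24, 2146: 28 days (February has 28).
Mar 24, 2146 → Apr 24, 2146: 31 days (March has 31).
Apr 24, 2146 → May 24, 2146: 30 days (April has 30).
May 24, 2146 → Jun 24, 2146: 31 days (May has 31).
Jun 24, 2146 → Jul 24, 2146: 30 days (June has 30).
Jul 24, 2146 → Aug 24, 2146: 31 days (July has 31).
Aug 24, 2146 → Sep 14, 2146: 21 days.
Total: 933 days.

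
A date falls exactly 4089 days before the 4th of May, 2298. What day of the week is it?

Tuesday

May 4, 2298 is a Wednesday.
4089 mod 7 = 1, so 4089 days before a Wednesday is Wednesday − 1 = Tuesday.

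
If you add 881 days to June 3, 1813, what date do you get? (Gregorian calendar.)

November 1, 1815

+365 (one year) → Jun 3, 1814 (516 left).
+365 (one year) → Jun 3, 1815 (151 left).
Jun has 30 days: +28 → Jul 1, 1815 (123 left).
Jul has 31 days: +31 → Aug 1, 1815 (92 left).
Aug has 31 days: +31 → Sep 1, 1815 (61 left).
Sep has 30 days: +30 → Oct 1, 1815 (31 left).
Oct has 31 days: +31 → Nov 1, 1815 (0 left).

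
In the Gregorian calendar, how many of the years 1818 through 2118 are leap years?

73

Multiples of 4 in [1818,2118]: 75.
Of those, multiples of 100: 3 (not leap unless ÷400).
Multiples of 400: 1.
Leap years = 75 − 3 + 1 = 73.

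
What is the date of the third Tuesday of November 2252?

November 16, 2252

November 1, 2252 is a Monday.
The first Tuesday is therefore November 2 (1 days later).
The third Tuesday is 2 + 2×7 = November 16.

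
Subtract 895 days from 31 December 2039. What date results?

−365 (one year) → Dec 31, 2038 (530 left).
−365 (one year) → Dec 31, 2037 (165 left).
−31 → Nov 30, 2037 (end of Nov, 30 days; 134 left).
−30 → Oct 31, 2037 (end of Oct, 31 days; 104 left).
−31 → Sep 30, 2037 (end of Sep, 30 days; 73 left).
−30 → Aug 31, 2037 (end of Aug, 31 days; 43 left).
−31 → Jul 31, 2037 (end of Jul, 31 days; 12 left).
−12 → Jul 19, 2037.

July 19, 2037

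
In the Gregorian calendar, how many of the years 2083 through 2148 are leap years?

16

Multiples of 4 in [2083,2148]: 17.
Of those, multiples of 100: 1 (not leap unless ÷400).
Multiples of 400: 0.
Leap years = 17 − 1 + 0 = 16.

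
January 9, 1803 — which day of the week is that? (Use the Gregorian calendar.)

Doomsday rule: the anchor day for the 1800s is Friday. For year 03: 3÷12 = 0 r 3, and 3÷4 = 0, so 0+3+0 = 3.
Friday + 3 ≡ Monday — that's 1803's doomsday.
In January the doomsday date is Jan 3 (1803 is not a leap year).
Jan 9 is 6 days after Jan 3; 6 mod 7 = 6, so Monday + 6 = Sunday.

Sunday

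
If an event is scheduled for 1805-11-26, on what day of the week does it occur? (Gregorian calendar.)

Tuesday

Doomsday rule: the anchor day for the 1800s is Friday. For year 05: 5÷12 = 0 r 5, and 5÷4 = 1, so 0+5+1 = 6.
Friday + 6 ≡ Thursday — that's 1805's doomsday.
In November the doomsday date is Nov 7.
Nov 26 is 19 days after Nov 7; 19 mod 7 = 5, so Thursday + 5 = Tuesday.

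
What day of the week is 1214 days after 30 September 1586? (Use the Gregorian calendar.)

Sep 30, 1586 is a Tuesday.
1214 mod 7 = 3, so 1214 days after a Tuesday is Tuesday + 3 = Friday.

Friday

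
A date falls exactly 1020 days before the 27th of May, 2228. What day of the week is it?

First find the weekday of May 27, 2228. Doomsday rule: the anchor day for the 2200s is Friday. For year 28: 28÷12 = 2 r 4, and 4÷4 = 1, so 2+4+1 = 7.
Friday + 7 ≡ Friday — that's 2228's doomsday.
In May the doomsday date is May 9.
May 27 is 18 days after May 9; 18 mod 7 = 4, so Friday + 4 = Tuesday.
1020 mod 7 = 5, so 1020 days before a Tuesday is Tuesday − 5 = Thursday.

Thursday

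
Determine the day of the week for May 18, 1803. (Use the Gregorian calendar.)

Doomsday rule: the anchor day for the 1800s is Friday. For year 03: 3÷12 = 0 r 3, and 3÷4 = 0, so 0+3+0 = 3.
Friday + 3 ≡ Monday — that's 1803's doomsday.
In May the doomsday date is May 9.
May 18 is 9 days after May 9; 9 mod 7 = 2, so Monday + 2 = Wednesday.

Wednesday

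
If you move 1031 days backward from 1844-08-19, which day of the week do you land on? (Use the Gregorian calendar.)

Saturday

First find the weekday of Aug 19, 1844. Doomsday rule: the anchor day for the 1800s is Friday. For year 44: 44÷12 = 3 r 8, and 8÷4 = 2, so 3+8+2 = 13.
Friday + 13 ≡ Thursday — that's 1844's doomsday.
In August the doomsday date is Aug 8.
Aug 19 is 11 days after Aug 8; 11 mod 7 = 4, so Thursday + 4 = Monday.
1031 mod 7 = 2, so 1031 days before a Monday is Monday − 2 = Saturday.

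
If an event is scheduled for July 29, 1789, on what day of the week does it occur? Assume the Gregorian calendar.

Doomsday rule: the anchor day for the 1700s is Sunday. For year 89: 89÷12 = 7 r 5, and 5÷4 = 1, so 7+5+1 = 13.
Sunday + 13 ≡ Saturday — that's 1789's doomsday.
In July the doomsday date is Jul 11.
Jul 29 is 18 days after Jul 11; 18 mod 7 = 4, so Saturday + 4 = Wednesday.

Wednesday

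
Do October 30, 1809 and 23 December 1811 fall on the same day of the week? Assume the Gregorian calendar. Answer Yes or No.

Yes

From Oct 30, 1809 to Dec 23, 1811 is 784 days.
784 mod 7 = 0, so they are the same weekday.
(Oct 30, 1809 is a Monday; Dec 23, 1811 is a Monday.)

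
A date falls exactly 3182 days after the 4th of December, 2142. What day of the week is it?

Saturday

Dec 4, 2142 is a Tuesday.
3182 mod 7 = 4, so 3182 days after a Tuesday is Tuesday + 4 = Saturday.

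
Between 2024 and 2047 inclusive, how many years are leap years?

6

Multiples of 4 in [2024,2047]: 6.
Of those, multiples of 100: 0 (not leap unless ÷400).
Multiples of 400: 0.
Leap years = 6 − 0 + 0 = 6.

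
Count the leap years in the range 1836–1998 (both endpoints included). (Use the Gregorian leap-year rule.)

Multiples of 4 in [1836,1998]: 41.
Of those, multiples of 100: 1 (not leap unless ÷400).
Multiples of 400: 0.
Leap years = 41 − 1 + 0 = 40.

40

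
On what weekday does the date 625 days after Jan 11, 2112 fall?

Wednesday

First find the weekday of Jan 11, 2112. Doomsday rule: the anchor day for the 2100s is Sunday. For year 12: 12÷12 = 1 r 0, and 0÷4 = 0, so 1+0+0 = 1.
Sunday + 1 ≡ Monday — that's 2112's doomsday.
In January the doomsday date is Jan 4 (2112 is a leap year (divisible by 4)).
Jan 11 is 7 days after Jan 4; 7 mod 7 = 0, so Monday + 0 = Monday.
625 mod 7 = 2, so 625 days after a Monday is Monday + 2 = Wednesday.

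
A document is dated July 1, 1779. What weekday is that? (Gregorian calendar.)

Thursday

Doomsday rule: the anchor day for the 1700s is Sunday. For year 79: 79÷12 = 6 r 7, and 7÷4 = 1, so 6+7+1 = 14.
Sunday + 14 ≡ Sunday — that's 1779's doomsday.
In July the doomsday date is Jul 11.
Jul 1 is 10 days before Jul 11; 10 mod 7 = 3, so Sunday − 3 = Thursday.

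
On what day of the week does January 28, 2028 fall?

Friday

January 1, 2028 is a Saturday.
Jan 1, 2028 → Jan 28, 2028: 27 days.
Total: 27 days.
27 mod 7 = 6, so Saturday + 6 = Friday.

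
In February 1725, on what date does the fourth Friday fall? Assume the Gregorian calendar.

February 23, 1725

February 1, 1725 is a Thursday.
The first Friday is therefore February 2 (1 days later).
The fourth Friday is 2 + 3×7 = February 23.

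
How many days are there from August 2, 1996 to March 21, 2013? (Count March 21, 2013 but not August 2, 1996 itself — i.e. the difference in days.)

6075

Aug 2, 1996 → Aug 2, 1997: 365 days.
Aug 2, 1997 → Aug 2, 1998: 365 days.
Aug 2, 1998 → Aug 2, 1999: 365 days.
Aug 2, 1999 → Aug 2, 2000: 366 days (Feb 29, 2000 is in that span).
Aug 2, 2000 → Aug 2, 2001: 365 days.
Aug 2, 2001 → Aug 2, 2002: 365 days.
Aug 2, 2002 → Aug 2, 2003: 365 days.
Aug 2, 2003 → Aug 2, 2004: 366 days (Feb 29, 2004 is in that span).
Aug 2, 2004 → Aug 2, 2005: 365 days.
Aug 2, 2005 → Aug 2, 2006: 365 days.
Aug 2, 2006 → Aug 2, 2007: 365 days.
Aug 2, 2007 → Aug 2, 2008: 366 days (Feb 29, 2008 is in that span).
Aug 2, 2008 → Aug 2, 2009: 365 days.
Aug 2, 2009 → Aug 2, 2010: 365 days.
Aug 2, 2010 → Aug 2, 2011: 365 days.
Aug 2, 2011 → Aug 2, 2012: 366 days (Feb 29, 2012 is in that span).
Aug 2, 2012 → Sep 2, 2012: 31 days (August has 31).
Sep 2, 2012 → Oct 2, 2012: 30 days (September has 30).
Oct 2, 2012 → Nov 2, 2012: 31 days (October has 31).
Nov 2, 2012 → Dec 2, 2012: 30 days (November has 30).
Dec 2, 2012 → Jan 2, 2013: 31 days (December has 31).
Jan 2, 2013 → Feb 2, 2013: 31 days (January has 31).
Feb 2, 2013 → Mar 2, 2013: 28 days (February has 28).
Mar 2, 2013 → Mar 21, 2013: 19 days.
Total: 6075 days.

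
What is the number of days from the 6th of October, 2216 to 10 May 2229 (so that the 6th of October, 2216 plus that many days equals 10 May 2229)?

4599

Oct 6, 2216 → Oct 6, 2217: 365 days.
Oct 6, 2217 → Oct 6, 2218: 365 days.
Oct 6, 2218 → Oct 6, 2219: 365 days.
Oct 6, 2219 → Oct 6, 2220: 366 days (Feb 29, 2220 is in that span).
Oct 6, 2220 → Oct 6, 2221: 365 days.
Oct 6, 2221 → Oct 6, 2222: 365 days.
Oct 6, 2222 → Oct 6, 2223: 365 days.
Oct 6, 2223 → Oct 6, 2224: 366 days (Feb 29, 2224 is in that span).
Oct 6, 2224 → Oct 6, 2225: 365 days.
Oct 6, 2225 → Oct 6, 2226: 365 days.
Oct 6, 2226 → Oct 6, 2227: 365 days.
Oct 6, 2227 → Oct 6, 2228: 366 days (Feb 29, 2228 is in that span).
Oct 6, 2228 → Nov 6, 2228: 31 days (October has 31).
Nov 6, 2228 → Dec 6, 2228: 30 days (November has 30).
Dec 6, 2228 → Jan 6, 2229: 31 days (December has 31).
Jan 6, 2229 → Feb 6, 2229: 31 days (January has 31).
Feb 6, 2229 → Mar 6, 2229: 28 days (February has 28).
Mar 6, 2229 → Apr 6, 2229: 31 days (March has 31).
Apr 6, 2229 → May 6, 2229: 30 days (April has 30).
May 6, 2229 → May 10, 2229: 4 days.
Total: 4599 days.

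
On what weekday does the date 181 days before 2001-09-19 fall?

First find the weekday of Sep 19, 2001. Doomsday rule: the anchor day for the 2000s is Tuesday. For year 01: 1÷12 = 0 r 1, and 1÷4 = 0, so 0+1+0 = 1.
Tuesday + 1 ≡ Wednesday — that's 2001's doomsday.
In September the doomsday date is Sep 5.
Sep 19 is 14 days after Sep 5; 14 mod 7 = 0, so Wednesday + 0 = Wednesday.
181 mod 7 = 6, so 181 days before a Wednesday is Wednesday − 6 = Thursday.

Thursday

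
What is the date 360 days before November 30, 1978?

December 5, 1977

−30 → Oct 31, 1978 (end of Oct, 31 days; 330 left).
−31 → Sep 30, 1978 (end of Sep, 30 days; 299 left).
−30 → Aug 31, 1978 (end of Aug, 31 days; 269 left).
−31 → Jul 31, 1978 (end of Jul, 31 days; 238 left).
−31 → Jun 30, 1978 (end of Jun, 30 days; 207 left).
−30 → May 31, 1978 (end of May, 31 days; 177 left).
−31 → Apr 30, 1978 (end of Apr, 30 days; 146 left).
−30 → Mar 31, 1978 (end of Mar, 31 days; 116 left).
−31 → Feb 28, 1978 (end of Feb, 28 days; 85 left).
−28 → Jan 31, 1978 (end of Jan, 31 days; 57 left).
−31 → Dec 31, 1977 (end of Dec, 31 days; 26 left).
−26 → Dec 5, 1977.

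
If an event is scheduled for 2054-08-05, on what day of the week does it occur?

Wednesday

January 1, 2054 is a Thursday.
Jan 1, 2054 → Feb 1, 2054: 31 days (January has 31).
Feb 1, 2054 → Mar 1, 2054: 28 days (February has 28).
Mar 1, 2054 → Apr 1, 2054: 31 days (March has 31).
Apr 1, 2054 → May 1, 2054: 30 days (April has 30).
May 1, 2054 → Jun 1, 2054: 31 days (May has 31).
Jun 1, 2054 → Jul 1, 2054: 30 days (June has 30).
Jul 1, 2054 → Aug 1, 2054: 31 days (July has 31).
Aug 1, 2054 → Aug 5, 2054: 4 days.
Total: 216 days.
216 mod 7 = 6, so Thursday + 6 = Wednesday.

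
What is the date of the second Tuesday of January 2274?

January 13, 2274

January 1, 2274 is a Thursday.
The first Tuesday is therefore January 6 (5 days later).
The second Tuesday is 6 + 1×7 = January 13.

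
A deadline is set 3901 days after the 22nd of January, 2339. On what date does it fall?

+365 (one year) → Jan 22, 2340 (3536 left).
+366 (one year; includes Feb 29, 2340) → Jan 22, 2341 (3170 left).
+365 (one year) → Jan 22, 2342 (2805 left).
+365 (one year) → Jan 22, 2343 (2440 left).
+365 (one year) → Jan 22, 2344 (2075 left).
+366 (one year; includes Feb 29, 2344) → Jan 22, 2345 (1709 left).
+365 (one year) → Jan 22, 2346 (1344 left).
+365 (one year) → Jan 22, 2347 (979 left).
+365 (one year) → Jan 22, 2348 (614 left).
+366 (one year; includes Feb 29, 2348) → Jan 22, 2349 (248 left).
Jan has 31 days: +10 → Feb 1, 2349 (238 left).
Feb has 28 days: +28 → Mar 1, 2349 (210 left).
Mar has 31 days: +31 → Apr 1, 2349 (179 left).
Apr has 30 days: +30 → May 1, 2349 (149 left).
May has 31 days: +31 → Jun 1, 2349 (118 left).
Jun has 30 days: +30 → Jul 1, 2349 (88 left).
Jul has 31 days: +31 → Aug 1, 2349 (57 left).
Aug has 31 days: +31 → Sep 1, 2349 (26 left).
+26 → Sep 27, 2349.

September 27, 2349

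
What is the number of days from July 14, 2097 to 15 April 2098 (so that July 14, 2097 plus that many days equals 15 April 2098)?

275

Jul 14, 2097 → Aug 14, 2097: 31 days (July has 31).
Aug 14, 2097 → Sep 14, 2097: 31 days (August has 31).
Sep 14, 2097 → Oct 14, 2097: 30 days (September has 30).
Oct 14, 2097 → Nov 14, 2097: 31 days (October has 31).
Nov 14, 2097 → Dec 14, 2097: 30 days (November has 30).
Dec 14, 2097 → Jan 14, 2098: 31 days (December has 31).
Jan 14, 2098 → Feb 14, 2098: 31 days (January has 31).
Feb 14, 2098 → Mar 14, 2098: 28 days (February has 28).
Mar 14, 2098 → Apr 14, 2098: 31 days (March has 31).
Apr 14, 2098 → Apr 15, 2098: 1 days.
Total: 275 days.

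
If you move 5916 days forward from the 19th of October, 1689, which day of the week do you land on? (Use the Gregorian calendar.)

Thursday

Oct 19, 1689 is a Wednesday.
5916 mod 7 = 1, so 5916 days after a Wednesday is Wednesday + 1 = Thursday.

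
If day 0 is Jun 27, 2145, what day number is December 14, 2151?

2361

Jun 27, 2145 → Jun 27, 2146: 365 days.
Jun 27, 2146 → Jun 27, 2147: 365 days.
Jun 27, 2147 → Jun 27, 2148: 366 days (Feb 29, 2148 is in that span).
Jun 27, 2148 → Jun 27, 2149: 365 days.
Jun 27, 2149 → Jun 27, 2150: 365 days.
Jun 27, 2150 → Jun 27, 2151: 365 days.
Jun 27, 2151 → Jul 27, 2151: 30 days (June has 30).
Jul 27, 2151 → Aug 27, 2151: 31 days (July has 31).
Aug 27, 2151 → Sep 27, 2151: 31 days (August has 31).
Sep 27, 2151 → Oct 27, 2151: 30 days (September has 30).
Oct 27, 2151 → Nov 27, 2151: 31 days (October has 31).
Nov 27, 2151 → Dec 14, 2151: 17 days.
Total: 2361 days.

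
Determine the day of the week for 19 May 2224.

Wednesday

Doomsday rule: the anchor day for the 2200s is Friday. For year 24: 24÷12 = 2 r 0, and 0÷4 = 0, so 2+0+0 = 2.
Friday + 2 ≡ Sunday — that's 2224's doomsday.
In May the doomsday date is May 9.
May 19 is 10 days after May 9; 10 mod 7 = 3, so Sunday + 3 = Wednesday.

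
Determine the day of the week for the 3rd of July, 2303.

Doomsday rule: the anchor day for the 2300s is Wednesday. For year 03: 3÷12 = 0 r 3, and 3÷4 = 0, so 0+3+0 = 3.
Wednesday + 3 ≡ Saturday — that's 2303's doomsday.
In July the doomsday date is Jul 11.
Jul 3 is 8 days before Jul 11; 8 mod 7 = 1, so Saturday − 1 = Friday.

Friday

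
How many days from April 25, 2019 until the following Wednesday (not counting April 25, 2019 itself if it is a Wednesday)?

6

Apr 25, 2019 is a Thursday.
From Thursday to the next Wednesday is 6 days.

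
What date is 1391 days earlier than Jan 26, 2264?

April 5, 2260

−365 (one year) → Jan 26, 2263 (1026 left).
−365 (one year) → Jan 26, 2262 (661 left).
−365 (one year) → Jan 26, 2261 (296 left).
−26 → Dec 31, 2260 (end of Dec, 31 days; 270 left).
−31 → Nov 30, 2260 (end of Nov, 30 days; 239 left).
−30 → Oct 31, 2260 (end of Oct, 31 days; 209 left).
−31 → Sep 30, 2260 (end of Sep, 30 days; 178 left).
−30 → Aug 31, 2260 (end of Aug, 31 days; 148 left).
−31 → Jul 31, 2260 (end of Jul, 31 days; 117 left).
−31 → Jun 30, 2260 (end of Jun, 30 days; 86 left).
−30 → May 31, 2260 (end of May, 31 days; 56 left).
−31 → Apr 30, 2260 (end of Apr, 30 days; 25 left).
−25 → Apr 5, 2260.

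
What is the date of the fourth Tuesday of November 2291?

November 24, 2291

November 1, 2291 is a Sunday.
The first Tuesday is therefore November 3 (2 days later).
The fourth Tuesday is 3 + 3×7 = November 24.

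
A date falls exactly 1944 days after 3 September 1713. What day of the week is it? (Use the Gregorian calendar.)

Friday

First find the weekday of Sep 3, 1713. Doomsday rule: the anchor day for the 1700s is Sunday. For year 13: 13÷12 = 1 r 1, and 1÷4 = 0, so 1+1+0 = 2.
Sunday + 2 ≡ Tuesday — that's 1713's doomsday.
In September the doomsday date is Sep 5.
Sep 3 is 2 days before Sep 5; 2 mod 7 = 2, so Tuesday − 2 = Sunday.
1944 mod 7 = 5, so 1944 days after a Sunday is Sunday + 5 = Friday.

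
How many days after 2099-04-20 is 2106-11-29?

2779

Apr 20, 2099 → Apr 20, 2100: 365 days.
Apr 20, 2100 → Apr 20, 2101: 365 days.
Apr 20, 2101 → Apr 20, 2102: 365 days.
Apr 20, 2102 → Apr 20, 2103: 365 days.
Apr 20, 2103 → Apr 20, 2104: 366 days (Feb 29, 2104 is in that span).
Apr 20, 2104 → Apr 20, 2105: 365 days.
Apr 20, 2105 → Apr 20, 2106: 365 days.
Apr 20, 2106 → May 20, 2106: 30 days (April has 30).
May 20, 2106 → Jun 20, 2106: 31 days (May has 31).
Jun 20, 2106 → Jul 20, 2106: 30 days (June has 30).
Jul 20, 2106 → Aug 20, 2106: 31 days (July has 31).
Aug 20, 2106 → Sep 20, 2106: 31 days (August has 31).
Sep 20, 2106 → Oct 20, 2106: 30 days (September has 30).
Oct 20, 2106 → Nov 20, 2106: 31 days (October has 31).
Nov 20, 2106 → Nov 29, 2106: 9 days.
Total: 2779 days.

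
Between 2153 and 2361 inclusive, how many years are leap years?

Multiples of 4 in [2153,2361]: 52.
Of those, multiples of 100: 2 (not leap unless ÷400).
Multiples of 400: 0.
Leap years = 52 − 2 + 0 = 50.

50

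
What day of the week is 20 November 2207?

Doomsday rule: the anchor day for the 2200s is Friday. For year 07: 7÷12 = 0 r 7, and 7÷4 = 1, so 0+7+1 = 8.
Friday + 8 ≡ Saturday — that's 2207's doomsday.
In November the doomsday date is Nov 7.
Nov 20 is 13 days after Nov 7; 13 mod 7 = 6, so Saturday + 6 = Friday.

Friday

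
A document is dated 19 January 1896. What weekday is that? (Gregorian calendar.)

Doomsday rule: the anchor day for the 1800s is Friday. For year 96: 96÷12 = 8 r 0, and 0÷4 = 0, so 8+0+0 = 8.
Friday + 8 ≡ Saturday — that's 1896's doomsday.
In January the doomsday date is Jan 4 (1896 is a leap year (divisible by 4)).
Jan 19 is 15 days after Jan 4; 15 mod 7 = 1, so Saturday + 1 = Sunday.

Sunday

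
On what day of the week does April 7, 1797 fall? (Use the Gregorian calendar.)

Doomsday rule: the anchor day for the 1700s is Sunday. For year 97: 97÷12 = 8 r 1, and 1÷4 = 0, so 8+1+0 = 9.
Sunday + 9 ≡ Tuesday — that's 1797's doomsday.
In April the doomsday date is Apr 4.
Apr 7 is 3 days after Apr 4; 3 mod 7 = 3, so Tuesday + 3 = Friday.

Friday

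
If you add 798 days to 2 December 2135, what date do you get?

February 7, 2138

+366 (one year; includes Feb 29, 2136) → Dec 2, 2136 (432 left).
+365 (one year) → Dec 2, 2137 (67 left).
Dec has 31 days: +30 → Jan 1, 2138 (37 left).
Jan has 31 days: +31 → Feb 1, 2138 (6 left).
+6 → Feb 7, 2138.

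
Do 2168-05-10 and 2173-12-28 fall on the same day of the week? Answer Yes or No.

From May 10, 2168 to Dec 28, 2173 is 2058 days.
2058 mod 7 = 0, so they are the same weekday.
(May 10, 2168 is a Tuesday; Dec 28, 2173 is a Tuesday.)

Yes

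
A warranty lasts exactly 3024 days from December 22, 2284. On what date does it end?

April 3, 2293

+365 (one year) → Dec 22, 2285 (2659 left).
+365 (one year) → Dec 22, 2286 (2294 left).
+365 (one year) → Dec 22, 2287 (1929 left).
+366 (one year; includes Feb 29, 2288) → Dec 22, 2288 (1563 left).
+365 (one year) → Dec 22, 2289 (1198 left).
+365 (one year) → Dec 22, 2290 (833 left).
+365 (one year) → Dec 22, 2291 (468 left).
+366 (one year; includes Feb 29, 2292) → Dec 22, 2292 (102 left).
Dec has 31 days: +10 → Jan 1, 2293 (92 left).
Jan has 31 days: +31 → Feb 1, 2293 (61 left).
Feb has 28 days: +28 → Mar 1, 2293 (33 left).
Mar has 31 days: +31 → Apr 1, 2293 (2 left).
+2 → Apr 3, 2293.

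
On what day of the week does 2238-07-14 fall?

Saturday

January 1, 2238 is a Monday.
Jan 1, 2238 → Feb 1, 2238: 31 days (January has 31).
Feb 1, 2238 → Mar 1, 2238: 28 days (February has 28).
Mar 1, 2238 → Apr 1, 2238: 31 days (March has 31).
Apr 1, 2238 → May 1, 2238: 30 days (April has 30).
May 1, 2238 → Jun 1, 2238: 31 days (May has 31).
Jun 1, 2238 → Jul 1, 2238: 30 days (June has 30).
Jul 1, 2238 → Jul 14, 2238: 13 days.
Total: 194 days.
194 mod 7 = 5, so Monday + 5 = Saturday.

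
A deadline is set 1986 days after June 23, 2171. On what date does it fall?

November 29, 2176

+366 (one year; includes Feb 29, 2172) → Jun 23, 2172 (1620 left).
+365 (one year) → Jun 23, 2173 (1255 left).
+365 (one year) → Jun 23, 2174 (890 left).
+365 (one year) → Jun 23, 2175 (525 left).
+366 (one year; includes Feb 29, 2176) → Jun 23, 2176 (159 left).
Jun has 30 days: +8 → Jul 1, 2176 (151 left).
Jul has 31 days: +31 → Aug 1, 2176 (120 left).
Aug has 31 days: +31 → Sep 1, 2176 (89 left).
Sep has 30 days: +30 → Oct 1, 2176 (59 left).
Oct has 31 days: +31 → Nov 1, 2176 (28 left).
+28 → Nov 29, 2176.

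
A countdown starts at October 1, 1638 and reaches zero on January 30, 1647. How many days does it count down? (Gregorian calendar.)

3043

Oct 1, 1638 → Oct 1, 1639: 365 days.
Oct 1, 1639 → Oct 1, 1640: 366 days (Feb 29, 1640 is in that span).
Oct 1, 1640 → Oct 1, 1641: 365 days.
Oct 1, 1641 → Oct 1, 1642: 365 days.
Oct 1, 1642 → Oct 1, 1643: 365 days.
Oct 1, 1643 → Oct 1, 1644: 366 days (Feb 29, 1644 is in that span).
Oct 1, 1644 → Oct 1, 1645: 365 days.
Oct 1, 1645 → Oct 1, 1646: 365 days.
Oct 1, 1646 → Nov 1, 1646: 31 days (October has 31).
Nov 1, 1646 → Dec 1, 1646: 30 days (November has 30).
Dec 1, 1646 → Jan 1, 1647: 31 days (December has 31).
Jan 1, 1647 → Jan 30, 1647: 29 days.
Total: 3043 days.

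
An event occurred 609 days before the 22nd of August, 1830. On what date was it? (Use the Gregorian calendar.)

−365 (one year) → Aug 22, 1829 (244 left).
−22 → Jul 31, 1829 (end of Jul, 31 days; 222 left).
−31 → Jun 30, 1829 (end of Jun, 30 days; 191 left).
−30 → May 31, 1829 (end of May, 31 days; 161 left).
−31 → Apr 30, 1829 (end of Apr, 30 days; 130 left).
−30 → Mar 31, 1829 (end of Mar, 31 days; 100 left).
−31 → Feb 28, 1829 (end of Feb, 28 days; 69 left).
−28 → Jan 31, 1829 (end of Jan, 31 days; 41 left).
−31 → Dec 31, 1828 (end of Dec, 31 days; 10 left).
−10 → Dec 21, 1828.

December 21, 1828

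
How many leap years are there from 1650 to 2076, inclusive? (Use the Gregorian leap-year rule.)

104

Multiples of 4 in [1650,2076]: 107.
Of those, multiples of 100: 4 (not leap unless ÷400).
Multiples of 400: 1.
Leap years = 107 − 4 + 1 = 104.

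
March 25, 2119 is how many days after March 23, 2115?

1463

Mar 23, 2115 → Mar 23, 2116: 366 days (Feb 29, 2116 is in that span).
Mar 23, 2116 → Mar 23, 2117: 365 days.
Mar 23, 2117 → Mar 23, 2118: 365 days.
Mar 23, 2118 → Apr 23, 2118: 31 days (March has 31).
Apr 23, 2118 → May 23, 2118: 30 days (April has 30).
May 23, 2118 → Jun 23, 2118: 31 days (May has 31).
Jun 23, 2118 → Jul 23, 2118: 30 days (June has 30).
Jul 23, 2118 → Aug 23, 2118: 31 days (July has 31).
Aug 23, 2118 → Sep 23, 2118: 31 days (August has 31).
Sep 23, 2118 → Oct 23, 2118: 30 days (September has 30).
Oct 23, 2118 → Nov 23, 2118: 31 days (October has 31).
Nov 23, 2118 → Dec 23, 2118: 30 days (November has 30).
Dec 23, 2118 → Jan 23, 2119: 31 days (December has 31).
Jan 23, 2119 → Feb 23, 2119: 31 days (January has 31).
Feb 23, 2119 → Mar 23, 2119: 28 days (February has 28).
Mar 23, 2119 → Mar 25, 2119: 2 days.
Total: 1463 days.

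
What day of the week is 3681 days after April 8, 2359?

Tuesday

First find the weekday of Apr 8, 2359. Doomsday rule: the anchor day for the 2300s is Wednesday. For year 59: 59÷12 = 4 r 11, and 11÷4 = 2, so 4+11+2 = 17.
Wednesday + 17 ≡ Saturday — that's 2359's doomsday.
In April the doomsday date is Apr 4.
Apr 8 is 4 days after Apr 4; 4 mod 7 = 4, so Saturday + 4 = Wednesday.
3681 mod 7 = 6, so 3681 days after a Wednesday is Wednesday + 6 = Tuesday.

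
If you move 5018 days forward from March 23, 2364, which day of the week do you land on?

Sunday

Mar 23, 2364 is a Monday.
5018 mod 7 = 6, so 5018 days after a Monday is Monday + 6 = Sunday.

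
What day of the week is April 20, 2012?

Friday

Doomsday rule: the anchor day for the 2000s is Tuesday. For year 12: 12÷12 = 1 r 0, and 0÷4 = 0, so 1+0+0 = 1.
Tuesday + 1 ≡ Wednesday — that's 2012's doomsday.
In April the doomsday date is Apr 4.
Apr 20 is 16 days after Apr 4; 16 mod 7 = 2, so Wednesday + 2 = Friday.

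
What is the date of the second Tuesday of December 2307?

December 1, 2307 is a Sunday.
The first Tuesday is therefore December 3 (2 days later).
The second Tuesday is 3 + 1×7 = December 10.

December 10, 2307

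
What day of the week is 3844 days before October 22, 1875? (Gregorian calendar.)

Thursday

First find the weekday of Oct 22, 1875. Doomsday rule: the anchor day for the 1800s is Friday. For year 75: 75÷12 = 6 r 3, and 3÷4 = 0, so 6+3+0 = 9.
Friday + 9 ≡ Sunday — that's 1875's doomsday.
In October the doomsday date is Oct 10.
Oct 22 is 12 days after Oct 10; 12 mod 7 = 5, so Sunday + 5 = Friday.
3844 mod 7 = 1, so 3844 days before a Friday is Friday − 1 = Thursday.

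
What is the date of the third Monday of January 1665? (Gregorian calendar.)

January 1, 1665 is a Thursday.
The first Monday is therefore January 5 (4 days later).
The third Monday is 5 + 2×7 = January 19.

January 19, 1665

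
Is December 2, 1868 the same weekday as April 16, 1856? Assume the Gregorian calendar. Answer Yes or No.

From Apr 16, 1856 to Dec 2, 1868 is 4613 days.
4613 mod 7 = 0, so they are the same weekday.
(Apr 16, 1856 is a Wednesday; Dec 2, 1868 is a Wednesday.)

Yes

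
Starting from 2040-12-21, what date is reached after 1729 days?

+365 (one year) → Dec 21, 2041 (1364 left).
+365 (one year) → Dec 21, 2042 (999 left).
+365 (one year) → Dec 21, 2043 (634 left).
+366 (one year; includes Feb 29, 2044) → Dec 21, 2044 (268 left).
Dec has 31 days: +11 → Jan 1, 2045 (257 left).
Jan has 31 days: +31 → Feb 1, 2045 (226 left).
Feb has 28 days: +28 → Mar 1, 2045 (198 left).
Mar has 31 days: +31 → Apr 1, 2045 (167 left).
Apr has 30 days: +30 → May 1, 2045 (137 left).
May has 31 days: +31 → Jun 1, 2045 (106 left).
Jun has 30 days: +30 → Jul 1, 2045 (76 left).
Jul has 31 days: +31 → Aug 1, 2045 (45 left).
Aug has 31 days: +31 → Sep 1, 2045 (14 left).
+14 → Sep 15, 2045.

September 15, 2045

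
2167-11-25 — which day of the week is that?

Doomsday rule: the anchor day for the 2100s is Sunday. For year 67: 67÷12 = 5 r 7, and 7÷4 = 1, so 5+7+1 = 13.
Sunday + 13 ≡ Saturday — that's 2167's doomsday.
In November the doomsday date is Nov 7.
Nov 25 is 18 days after Nov 7; 18 mod 7 = 4, so Saturday + 4 = Wednesday.

Wednesday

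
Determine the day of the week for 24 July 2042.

Thursday

Doomsday rule: the anchor day for the 2000s is Tuesday. For year 42: 42÷12 = 3 r 6, and 6÷4 = 1, so 3+6+1 = 10.
Tuesday + 10 ≡ Friday — that's 2042's doomsday.
In July the doomsday date is Jul 11.
Jul 24 is 13 days after Jul 11; 13 mod 7 = 6, so Friday + 6 = Thursday.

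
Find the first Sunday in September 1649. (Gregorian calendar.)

September 5, 1649

September 1, 1649 is a Wednesday.
The first Sunday is therefore September 5 (4 days later).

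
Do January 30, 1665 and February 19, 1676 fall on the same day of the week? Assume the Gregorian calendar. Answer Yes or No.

From Jan 30, 1665 to Feb 19, 1676 is 4037 days.
4037 mod 7 = 5, so they are different weekdays.
(Jan 30, 1665 is a Friday; Feb 19, 1676 is a Wednesday.)

No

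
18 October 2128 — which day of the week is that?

Doomsday rule: the anchor day for the 2100s is Sunday. For year 28: 28÷12 = 2 r 4, and 4÷4 = 1, so 2+4+1 = 7.
Sunday + 7 ≡ Sunday — that's 2128's doomsday.
In October the doomsday date is Oct 10.
Oct 18 is 8 days after Oct 10; 8 mod 7 = 1, so Sunday + 1 = Monday.

Monday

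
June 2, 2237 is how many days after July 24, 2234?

1044

Jul 24, 2234 → Jul 24, 2235: 365 days.
Jul 24, 2235 → Jul 24, 2236: 366 days (Feb 29, 2236 is in that span).
Jul 24, 2236 → Aug 24, 2236: 31 days (July has 31).
Aug 24, 2236 → Sep 24, 2236: 31 days (August has 31).
Sep 24, 2236 → Oct 24, 2236: 30 days (September has 30).
Oct 24, 2236 → Nov 24, 2236: 31 days (October has 31).
Nov 24, 2236 → Dec 24, 2236: 30 days (November has 30).
Dec 24, 2236 → Jan 24, 2237: 31 days (December has 31).
Jan 24, 2237 → Feb 24, 2237: 31 days (January has 31).
Feb 24, 2237 → Mar 24, 2237: 28 days (February has 28).
Mar 24, 2237 → Apr 24, 2237: 31 days (March has 31).
Apr 24, 2237 → May 24, 2237: 30 days (April has 30).
May 24, 2237 → Jun 2, 2237: 9 days.
Total: 1044 days.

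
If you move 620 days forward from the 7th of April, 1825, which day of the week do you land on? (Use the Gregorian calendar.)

Monday

First find the weekday of Apr 7, 1825. Doomsday rule: the anchor day for the 1800s is Friday. For year 25: 25÷12 = 2 r 1, and 1÷4 = 0, so 2+1+0 = 3.
Friday + 3 ≡ Monday — that's 1825's doomsday.
In April the doomsday date is Apr 4.
Apr 7 is 3 days after Apr 4; 3 mod 7 = 3, so Monday + 3 = Thursday.
620 mod 7 = 4, so 620 days after a Thursday is Thursday + 4 = Monday.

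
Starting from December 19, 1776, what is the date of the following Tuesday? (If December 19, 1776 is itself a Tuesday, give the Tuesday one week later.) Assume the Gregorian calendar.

Dec 19, 1776 is a Thursday.
From Thursday to the next Tuesday is 5 days.
Dec 19, 1776 + 5 = Dec 24, 1776.

December 24, 1776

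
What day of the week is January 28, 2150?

Doomsday rule: the anchor day for the 2100s is Sunday. For year 50: 50÷12 = 4 r 2, and 2÷4 = 0, so 4+2+0 = 6.
Sunday + 6 ≡ Saturday — that's 2150's doomsday.
In January the doomsday date is Jan 3 (2150 is not a leap year).
Jan 28 is 25 days after Jan 3; 25 mod 7 = 4, so Saturday + 4 = Wednesday.

Wednesday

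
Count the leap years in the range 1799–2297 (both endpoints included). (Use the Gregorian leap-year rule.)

Multiples of 4 in [1799,2297]: 125.
Of those, multiples of 100: 5 (not leap unless ÷400).
Multiples of 400: 1.
Leap years = 125 − 5 + 1 = 121.

121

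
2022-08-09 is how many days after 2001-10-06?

Oct 6, 2001 → Oct 6, 2002: 365 days.
Oct 6, 2002 → Oct 6, 2003: 365 days.
Oct 6, 2003 → Oct 6, 2004: 366 days (Feb 29, 2004 is in that span).
Oct 6, 2004 → Oct 6, 2005: 365 days.
Oct 6, 2005 → Oct 6, 2006: 365 days.
Oct 6, 2006 → Oct 6, 2007: 365 days.
Oct 6, 2007 → Oct 6, 2008: 366 days (Feb 29, 2008 is in that span).
Oct 6, 2008 → Oct 6, 2009: 365 days.
Oct 6, 2009 → Oct 6, 2010: 365 days.
Oct 6, 2010 → Oct 6, 2011: 365 days.
Oct 6, 2011 → Oct 6, 2012: 366 days (Feb 29, 2012 is in that span).
Oct 6, 2012 → Oct 6, 2013: 365 days.
Oct 6, 2013 → Oct 6, 2014: 365 days.
Oct 6, 2014 → Oct 6, 2015: 365 days.
Oct 6, 2015 → Oct 6, 2016: 366 days (Feb 29, 2016 is in that span).
Oct 6, 2016 → Oct 6, 2017: 365 days.
Oct 6, 2017 → Oct 6, 2018: 365 days.
Oct 6, 2018 → Oct 6, 2019: 365 days.
Oct 6, 2019 → Oct 6, 2020: 366 days (Feb 29, 2020 is in that span).
Oct 6, 2020 → Oct 6, 2021: 365 days.
Oct 6, 2021 → Nov 6, 2021: 31 days (October has 31).
Nov 6, 2021 → Dec 6, 2021: 30 days (November has 30).
Dec 6, 2021 → Jan 6, 2022: 31 days (December has 31).
Jan 6, 2022 → Feb 6, 2022: 31 days (January has 31).
Feb 6, 2022 → Mar 6, 2022: 28 days (February has 28).
Mar 6, 2022 → Apr 6, 2022: 31 days (March has 31).
Apr 6, 2022 → May 6, 2022: 30 days (April has 30).
May 6, 2022 → Jun 6, 2022: 31 days (May has 31).
Jun 6, 2022 → Jul 6, 2022: 30 days (June has 30).
Jul 6, 2022 → Aug 6, 2022: 31 days (July has 31).
Aug 6, 2022 → Aug 9, 2022: 3 days.
Total: 7612 days.

7612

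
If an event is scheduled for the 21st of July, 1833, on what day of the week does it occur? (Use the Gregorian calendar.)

Sunday

Doomsday rule: the anchor day for the 1800s is Friday. For year 33: 33÷12 = 2 r 9, and 9÷4 = 2, so 2+9+2 = 13.
Friday + 13 ≡ Thursday — that's 1833's doomsday.
In July the doomsday date is Jul 11.
Jul 21 is 10 days after Jul 11; 10 mod 7 = 3, so Thursday + 3 = Sunday.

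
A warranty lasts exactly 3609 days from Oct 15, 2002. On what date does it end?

+365 (one year) → Oct 15, 2003 (3244 left).
+366 (one year; includes Feb 29, 2004) → Oct 15, 2004 (2878 left).
+365 (one year) → Oct 15, 2005 (2513 left).
+365 (one year) → Oct 15, 2006 (2148 left).
+365 (one year) → Oct 15, 2007 (1783 left).
+366 (one year; includes Feb 29, 2008) → Oct 15, 2008 (1417 left).
+365 (one year) → Oct 15, 2009 (1052 left).
+365 (one year) → Oct 15, 2010 (687 left).
+365 (one year) → Oct 15, 2011 (322 left).
Oct has 31 days: +17 → Nov 1, 2011 (305 left).
Nov has 30 days: +30 → Dec 1, 2011 (275 left).
Dec has 31 days: +31 → Jan 1, 2012 (244 left).
Jan has 31 days: +31 → Feb 1, 2012 (213 left).
Feb has 29 days: +29 → Mar 1, 2012 (184 left).
Mar has 31 days: +31 → Apr 1, 2012 (153 left).
Apr has 30 days: +30 → May 1, 2012 (123 left).
May has 31 days: +31 → Jun 1, 2012 (92 left).
Jun has 30 days: +30 → Jul 1, 2012 (62 left).
Jul has 31 days: +31 → Aug 1, 2012 (31 left).
Aug has 31 days: +31 → Sep 1, 2012 (0 left).

September 1, 2012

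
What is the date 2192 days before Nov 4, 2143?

−365 (one year) → Nov 4, 2142 (1827 left).
−365 (one year) → Nov 4, 2141 (1462 left).
−365 (one year) → Nov 4, 2140 (1097 left).
−366 (one year; includes Feb 29, 2140) → Nov 4, 2139 (731 left).
−365 (one year) → Nov 4, 2138 (366 left).
−4 → Oct 31, 2138 (end of Oct, 31 days; 362 left).
−31 → Sep 30, 2138 (end of Sep, 30 days; 331 left).
−30 → Aug 31, 2138 (end of Aug, 31 days; 301 left).
−31 → Jul 31, 2138 (end of Jul, 31 days; 270 left).
−31 → Jun 30, 2138 (end of Jun, 30 days; 239 left).
−30 → May 31, 2138 (end of May, 31 days; 209 left).
−31 → Apr 30, 2138 (end of Apr, 30 days; 178 left).
−30 → Mar 31, 2138 (end of Mar, 31 days; 148 left).
−31 → Feb 28, 2138 (end of Feb, 28 days; 117 left).
−28 → Jan 31, 2138 (end of Jan, 31 days; 89 left).
−31 → Dec 31, 2137 (end of Dec, 31 days; 58 left).
−31 → Nov 30, 2137 (end of Nov, 30 days; 27 left).
−27 → Nov 3, 2137.

November 3, 2137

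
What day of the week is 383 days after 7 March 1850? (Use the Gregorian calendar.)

First find the weekday of Mar 7, 1850. Doomsday rule: the anchor day for the 1800s is Friday. For year 50: 50÷12 = 4 r 2, and 2÷4 = 0, so 4+2+0 = 6.
Friday + 6 ≡ Thursday — that's 1850's doomsday.
In March the doomsday date is Mar 14.
Mar 7 is 7 days before Mar 14; 7 mod 7 = 0, so Thursday − 0 = Thursday.
383 mod 7 = 5, so 383 days after a Thursday is Thursday + 5 = Tuesday.

Tuesday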